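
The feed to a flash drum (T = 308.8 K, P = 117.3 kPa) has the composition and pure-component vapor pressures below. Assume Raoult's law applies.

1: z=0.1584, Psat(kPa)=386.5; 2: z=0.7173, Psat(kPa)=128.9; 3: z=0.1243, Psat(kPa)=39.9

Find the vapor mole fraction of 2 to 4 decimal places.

y_2 = 0.7268

Raoult's law: Kᵢ = Pᵢˢᵃᵗ/P = Pᵢˢᵃᵗ/117.3.
  K_1 = 386.5/117.3 = 3.294970, K_2 = 128.9/117.3 = 1.098892, K_3 = 39.9/117.3 = 0.340153
Material balance + equilibrium reduce to Σ zᵢ(Kᵢ−1)/(1+V/F(Kᵢ−1)) = 0.
Feasibility: ΣzᵢKᵢ = 1.3524, Σzᵢ/Kᵢ = 1.0662 — both > 1, two phases present.
Newton–Raphson from V/F = 0.5:
  V/F = 0.5000: g = 0.11447, g' = -0.3078 → V/F = 0.8719
  V/F = 0.8719: g = -0.00669, g' = -0.3986 → V/F = 0.8551
  V/F = 0.8551: g = -0.00011, g' = -0.3860 → V/F = 0.8548
Converged at V/F = 0.8548.
Compositions from xᵢ = zᵢ/(1+V/F(Kᵢ−1)), yᵢ = Kᵢxᵢ:
  1: x = 0.0535, y = 0.1762
  2: x = 0.6614, y = 0.7268
  3: x = 0.2851, y = 0.0970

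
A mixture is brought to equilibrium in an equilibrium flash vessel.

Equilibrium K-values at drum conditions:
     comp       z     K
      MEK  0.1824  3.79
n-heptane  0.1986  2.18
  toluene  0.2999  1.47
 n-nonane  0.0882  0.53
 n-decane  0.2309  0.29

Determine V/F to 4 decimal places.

Material balance + equilibrium reduce to Σ zᵢ(Kᵢ−1)/(1+V/F(Kᵢ−1)) = 0.
g(0) = ΣzᵢKᵢ − 1 = 0.6788 and g(1) = 1 − Σzᵢ/Kᵢ = -0.3059, so a root lies in (0, 1).
Iterate (Newton) starting at V/F = 0.5:
  V/F = 0.5000: g = 0.16565, g' = -0.7134 → V/F = 0.7322
  V/F = 0.7322: g = -0.00680, g' = -0.8198 → V/F = 0.7239
  V/F = 0.7239: g = -0.00004, g' = -0.8105 → V/F = 0.7238
Converged at V/F = 0.7238.

V/F = 0.7238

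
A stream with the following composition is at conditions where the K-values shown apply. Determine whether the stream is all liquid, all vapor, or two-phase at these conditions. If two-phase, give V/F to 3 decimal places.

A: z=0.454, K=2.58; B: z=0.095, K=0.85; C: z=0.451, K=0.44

two-phase, V/F = 0.555

ΣzᵢKᵢ = 1.451; Σzᵢ/Kᵢ = 1.313.
Both exceed 1, so a two-phase solution exists.
Newton–Raphson from ψ = 0.53:
  ψ = 0.530: g = 0.0158, g' = -0.624 → ψ = 0.555
Converged at ψ = 0.555.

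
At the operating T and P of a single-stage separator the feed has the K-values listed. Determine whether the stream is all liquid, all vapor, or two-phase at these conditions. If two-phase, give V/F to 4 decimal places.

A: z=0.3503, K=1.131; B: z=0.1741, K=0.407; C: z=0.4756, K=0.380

ΣzᵢKᵢ = 0.6478; Σzᵢ/Kᵢ = 1.9891.
Since ΣzᵢKᵢ < 1 the mixture is below its bubble point — single liquid phase.

all liquid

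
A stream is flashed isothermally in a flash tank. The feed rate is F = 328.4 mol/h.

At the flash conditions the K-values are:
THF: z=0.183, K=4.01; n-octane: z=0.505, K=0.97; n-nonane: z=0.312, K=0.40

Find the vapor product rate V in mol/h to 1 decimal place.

Iterate (Newton) starting at V/F = 0.5:
  V/F = 0.500: g = -0.0629, g' = -0.494 → V/F = 0.373
  V/F = 0.373: g = 0.0032, g' = -0.555 → V/F = 0.378
Converged at V/F = 0.378.
Then V = V/F·F = 0.3784·328.4 = 124.3 mol/h and L = F − V = 204.1 mol/h.

V = 124.3 mol/h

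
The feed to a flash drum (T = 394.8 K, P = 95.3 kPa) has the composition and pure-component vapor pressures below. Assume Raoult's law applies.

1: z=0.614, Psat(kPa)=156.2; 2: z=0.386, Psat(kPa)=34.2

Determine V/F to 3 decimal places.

Raoult's law: Kᵢ = Pᵢˢᵃᵗ/P = Pᵢˢᵃᵗ/95.3.
  K_1 = 156.2/95.3 = 1.63903, K_2 = 34.2/95.3 = 0.35887
Rachford–Rice: g(V/F) = Σ zᵢ(Kᵢ−1)/(1+V/F(Kᵢ−1)) = 0.
Feasibility: ΣzᵢKᵢ = 1.145, Σzᵢ/Kᵢ = 1.450 — both > 1, two phases present.
Binary case is linear: z₁(K₁−1)(1+V/F(K₂−1)) + z₂(K₂−1)(1+V/F(K₁−1)) = 0
⇒ V/F = [z₁(K₁−1)+z₂(K₂−1)] / [−(K₁−1)(K₂−1)] = 0.1449/0.4097 = 0.354

V/F = 0.354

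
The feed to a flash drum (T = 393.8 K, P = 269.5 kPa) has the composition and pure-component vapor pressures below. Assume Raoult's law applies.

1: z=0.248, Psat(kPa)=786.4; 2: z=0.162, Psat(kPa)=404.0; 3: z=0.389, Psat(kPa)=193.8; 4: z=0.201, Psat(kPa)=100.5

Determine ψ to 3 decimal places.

Raoult's law: Kᵢ = Pᵢˢᵃᵗ/P = Pᵢˢᵃᵗ/269.5.
  K_1 = 786.4/269.5 = 2.91800, K_2 = 404.0/269.5 = 1.49907, K_3 = 193.8/269.5 = 0.71911, K_4 = 100.5/269.5 = 0.37291
Newton–Raphson from ψ = 0.32:
  ψ = 0.320: g = 0.0867, g' = -0.541 → ψ = 0.480
  ψ = 0.480: g = 0.0061, g' = -0.476 → ψ = 0.493
Converged at ψ = 0.493.

ψ = 0.493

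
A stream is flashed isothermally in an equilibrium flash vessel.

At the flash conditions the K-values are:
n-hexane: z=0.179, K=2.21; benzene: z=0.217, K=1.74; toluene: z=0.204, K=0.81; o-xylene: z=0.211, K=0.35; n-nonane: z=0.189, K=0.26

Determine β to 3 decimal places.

Let β = V/F and solve Σ zᵢ(Kᵢ−1)/(1+β(Kᵢ−1)) = 0.
Feasibility: ΣzᵢKᵢ = 1.061, Σzᵢ/Kᵢ = 1.787 — both > 1, two phases present.
Newton–Raphson from β = 0.49:
  β = 0.490: g = -0.2096, g' = -0.623 → β = 0.154
  β = 0.154: g = -0.0232, g' = -0.532 → β = 0.110
Converged at β = 0.110.

β = 0.110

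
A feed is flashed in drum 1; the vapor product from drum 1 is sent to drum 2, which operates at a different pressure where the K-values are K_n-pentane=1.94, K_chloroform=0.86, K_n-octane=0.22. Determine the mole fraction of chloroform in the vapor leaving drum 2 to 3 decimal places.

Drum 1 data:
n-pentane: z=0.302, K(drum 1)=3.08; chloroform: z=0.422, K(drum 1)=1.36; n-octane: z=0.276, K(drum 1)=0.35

Drum 1:
Newton iteration, ψ₁⁰ = 0.5:
  ψ₁ = 0.500: g = 0.1709, g' = -0.609 → ψ₁ = 0.781
  ψ₁ = 0.781: g = -0.0061, g' = -0.704 → ψ₁ = 0.772
Converged at ψ₁ = 0.772.
Drum-1 compositions:
  n-pentane: x = 0.116, y = 0.357
  chloroform: x = 0.330, y = 0.449
  n-octane: x = 0.554, y = 0.194
Drum-2 feed = drum-1 vapor: z₂ = (0.3570, 0.4491, 0.1938).
Drum 2:
Iterate (Newton) starting at ψ₂ = 0.5:
  ψ₂ = 0.500: g = -0.0872, g' = -0.473 → ψ₂ = 0.316
  ψ₂ = 0.316: g = -0.0076, g' = -0.405 → ψ₂ = 0.297
Converged at ψ₂ = 0.297.
  n-pentane: x = 0.279, y = 0.541
  chloroform: x = 0.469, y = 0.403
  n-octane: x = 0.252, y = 0.055

y_chloroform (drum 2) = 0.403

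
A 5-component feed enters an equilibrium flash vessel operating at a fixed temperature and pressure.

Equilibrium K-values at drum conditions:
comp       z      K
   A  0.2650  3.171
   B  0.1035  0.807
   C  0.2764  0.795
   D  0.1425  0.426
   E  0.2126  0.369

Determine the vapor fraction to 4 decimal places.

ψ = 0.3038

Material balance + equilibrium reduce to Σ zᵢ(Kᵢ−1)/(1+ψ(Kᵢ−1)) = 0.
Feasibility: ΣzᵢKᵢ = 1.2827, Σzᵢ/Kᵢ = 1.4702 — both > 1, two phases present.
Iterate (Newton) starting at ψ = 0.5:
  ψ = 0.5000: g = -0.12008, g' = -0.5793 → ψ = 0.2927
  ψ = 0.2927: g = 0.00746, g' = -0.6796 → ψ = 0.3037
  ψ = 0.3037: g = 0.00006, g' = -0.6696 → ψ = 0.3038
Converged at ψ = 0.3038.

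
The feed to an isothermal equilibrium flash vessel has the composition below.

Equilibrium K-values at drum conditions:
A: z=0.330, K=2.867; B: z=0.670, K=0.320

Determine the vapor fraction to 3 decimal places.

Binary case is linear: z₁(K₁−1)(1+ψ(K₂−1)) + z₂(K₂−1)(1+ψ(K₁−1)) = 0
⇒ ψ = [z₁(K₁−1)+z₂(K₂−1)] / [−(K₁−1)(K₂−1)] = 0.1605/1.2696 = 0.126

ψ = 0.126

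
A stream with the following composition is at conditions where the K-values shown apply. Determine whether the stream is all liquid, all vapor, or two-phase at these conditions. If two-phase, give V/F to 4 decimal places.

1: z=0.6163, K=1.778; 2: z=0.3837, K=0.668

ΣzᵢKᵢ = 1.3521; Σzᵢ/Kᵢ = 0.9210.
Since Σzᵢ/Kᵢ < 1 the mixture is above its dew point — single vapor phase.

all vapor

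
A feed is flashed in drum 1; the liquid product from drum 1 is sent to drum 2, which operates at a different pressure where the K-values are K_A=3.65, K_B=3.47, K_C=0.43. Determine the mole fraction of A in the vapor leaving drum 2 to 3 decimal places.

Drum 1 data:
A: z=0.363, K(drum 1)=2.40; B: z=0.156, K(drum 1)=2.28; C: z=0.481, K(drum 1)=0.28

y_A (drum 2) = 0.451

Drum 1:
Newton–Raphson from ψ₁ = 0.5:
  ψ₁ = 0.500: g = -0.1204, g' = -0.950 → ψ₁ = 0.373
  ψ₁ = 0.373: g = -0.0047, g' = -0.890 → ψ₁ = 0.368
Converged at ψ₁ = 0.368.
Drum-1 compositions:
  A: x = 0.240, y = 0.575
  B: x = 0.106, y = 0.242
  C: x = 0.654, y = 0.183
Drum-2 feed = drum-1 liquid: z₂ = (0.2396, 0.1060, 0.6544).
Drum 2:
Material balance + equilibrium reduce to Σ zᵢ(Kᵢ−1)/(1+ψ₂(Kᵢ−1)) = 0.
g(0) = ΣzᵢKᵢ − 1 = 0.524 and g(1) = 1 − Σzᵢ/Kᵢ = -0.618, so a root lies in (0, 1).
Iterate (Newton) starting at ψ₂ = 0.5:
  ψ₂ = 0.500: g = -0.1314, g' = -0.857 → ψ₂ = 0.347
  ψ₂ = 0.347: g = 0.0072, g' = -0.975 → ψ₂ = 0.354
Converged at ψ₂ = 0.354.
  A: x = 0.124, y = 0.451
  B: x = 0.057, y = 0.196
  C: x = 0.820, y = 0.353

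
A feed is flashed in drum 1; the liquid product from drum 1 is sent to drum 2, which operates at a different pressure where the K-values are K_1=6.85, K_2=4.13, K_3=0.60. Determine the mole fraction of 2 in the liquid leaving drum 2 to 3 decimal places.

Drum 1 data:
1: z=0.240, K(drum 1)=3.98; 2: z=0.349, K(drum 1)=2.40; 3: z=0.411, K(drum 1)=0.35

x_2 (drum 2) = 0.075

Drum 1:
Iterate (Newton) starting at ψ₁ = 0.42:
  ψ₁ = 0.420: g = 0.2579, g' = -1.020 → ψ₁ = 0.673
  ψ₁ = 0.673: g = 0.0149, g' = -0.966 → ψ₁ = 0.688
Converged at ψ₁ = 0.688.
Drum-1 compositions:
  1: x = 0.079, y = 0.313
  2: x = 0.178, y = 0.427
  3: x = 0.744, y = 0.260
Drum-2 feed = drum-1 liquid: z₂ = (0.0787, 0.1778, 0.7436).
Drum 2:
Let ψ₂ = V/F and solve Σ zᵢ(Kᵢ−1)/(1+ψ₂(Kᵢ−1)) = 0.
Feasibility: ΣzᵢKᵢ = 1.719, Σzᵢ/Kᵢ = 1.294 — both > 1, two phases present.
Newton–Raphson from ψ₂ = 0.5:
  ψ₂ = 0.500: g = -0.0376, g' = -0.625 → ψ₂ = 0.440
  ψ₂ = 0.440: g = 0.0020, g' = -0.694 → ψ₂ = 0.443
Converged at ψ₂ = 0.443.
  1: x = 0.022, y = 0.150
  2: x = 0.075, y = 0.308
  3: x = 0.904, y = 0.542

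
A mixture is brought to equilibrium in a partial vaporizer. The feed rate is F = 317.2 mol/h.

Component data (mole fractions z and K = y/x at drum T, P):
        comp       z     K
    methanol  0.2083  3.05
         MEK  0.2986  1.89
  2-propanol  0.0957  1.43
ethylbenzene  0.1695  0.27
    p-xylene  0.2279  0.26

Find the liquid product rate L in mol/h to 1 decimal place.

L = 171.0 mol/h

Rachford–Rice: g(V/F) = Σ zᵢ(Kᵢ−1)/(1+V/F(Kᵢ−1)) = 0.
g(0) = ΣzᵢKᵢ − 1 = 0.4415 and g(1) = 1 − Σzᵢ/Kᵢ = -0.7975, so a root lies in (0, 1).
Newton–Raphson from V/F = 0.5:
  V/F = 0.5000: g = -0.03390, g' = -0.8772 → V/F = 0.4614
  V/F = 0.4614: g = -0.00045, g' = -0.8555 → V/F = 0.4608
Converged at V/F = 0.4608.
Then V = V/F·F = 0.4608·317.2 = 146.2 mol/h and L = F − V = 171.0 mol/h.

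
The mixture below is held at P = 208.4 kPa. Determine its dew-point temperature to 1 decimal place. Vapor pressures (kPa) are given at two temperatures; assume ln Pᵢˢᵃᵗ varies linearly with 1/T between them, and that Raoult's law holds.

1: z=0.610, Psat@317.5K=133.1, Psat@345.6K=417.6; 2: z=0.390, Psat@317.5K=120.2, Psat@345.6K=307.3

Dew-point temperature: Σzᵢ·P/Pᵢˢᵃᵗ(T) = 1. Interpolate ln Pᵢˢᵃᵗ = aᵢ + bᵢ/T.
  T = 317.5 K: ΣzᵢP/Pᵢˢᵃᵗ = 1.6313
  T = 345.6 K: ΣzᵢP/Pᵢˢᵃᵗ = 0.5689
  T = 331.6 K: ΣzᵢP/Pᵢˢᵃᵗ = 0.9391
  T = 324.6 K: ΣzᵢP/Pᵢˢᵃᵗ = 1.2275
  T = 328.1 K: ΣzᵢP/Pᵢˢᵃᵗ = 1.0720
  T = 329.9 K: ΣzᵢP/Pᵢˢᵃᵗ = 1.0011
Interpolating between 329.9 K and 331.6 K gives T ≈ 329.9 K.

T = 329.9 K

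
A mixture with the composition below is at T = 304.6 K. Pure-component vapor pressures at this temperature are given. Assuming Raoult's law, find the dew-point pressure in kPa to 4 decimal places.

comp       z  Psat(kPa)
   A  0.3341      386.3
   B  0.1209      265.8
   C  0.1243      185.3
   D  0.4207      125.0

Pdew = 186.7020 kPa

At the dew point ψ → 1, so Σzᵢ/Kᵢ = 1 with Kᵢ = Pᵢˢᵃᵗ/P ⇒ 1/P = Σzᵢ/Pᵢˢᵃᵗ.
1/P = 0.3341/386.3 + 0.1209/265.8 + 0.1243/185.3 + 0.4207/125.0 = 0.0053561 ⇒ P = 186.7020 kPa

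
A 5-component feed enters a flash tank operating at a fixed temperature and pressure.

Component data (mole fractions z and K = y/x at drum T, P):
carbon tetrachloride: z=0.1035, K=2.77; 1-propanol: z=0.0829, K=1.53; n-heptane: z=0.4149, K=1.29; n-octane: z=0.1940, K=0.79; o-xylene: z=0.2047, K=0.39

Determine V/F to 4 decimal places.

V/F = 0.5390

Iterate (Newton) starting at V/F = 0.62:
  V/F = 0.6200: g = -0.02526, g' = -0.3203 → V/F = 0.5411
  V/F = 0.5411: g = -0.00064, g' = -0.3053 → V/F = 0.5390
Converged at V/F = 0.5390.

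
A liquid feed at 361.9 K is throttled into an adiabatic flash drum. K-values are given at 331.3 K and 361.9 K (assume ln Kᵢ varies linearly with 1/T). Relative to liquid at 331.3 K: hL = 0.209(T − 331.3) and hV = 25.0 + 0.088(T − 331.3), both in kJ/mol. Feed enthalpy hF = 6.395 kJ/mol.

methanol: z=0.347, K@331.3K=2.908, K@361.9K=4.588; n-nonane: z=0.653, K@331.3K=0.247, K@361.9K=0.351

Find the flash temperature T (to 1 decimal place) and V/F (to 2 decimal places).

Adiabatic flash: solve Rachford–Rice at each trial T, then check hF = ψ·hV(T) + (1−ψ)·hL(T).
  T = 331.3 K: K = (2.908, 0.247), RR gives ψ = 0.119, H_out = 2.965 kJ/mol
  T = 361.9 K: K = (4.588, 0.351), RR gives ψ = 0.353, H_out = 13.906 kJ/mol
  T = 346.6 K: K = (3.690, 0.297), RR gives ψ = 0.251, H_out = 8.999 kJ/mol
  T = 339.0 K: K = (3.287, 0.271), RR gives ψ = 0.191, H_out = 6.200 kJ/mol
  T = 342.8 K: K = (3.485, 0.284), RR gives ψ = 0.222, H_out = 7.640 kJ/mol
  T = 340.9 K: K = (3.385, 0.278), RR gives ψ = 0.207, H_out = 6.931 kJ/mol
Linear interpolation between T = 339.0 (H_out = 6.200) and T = 340.9 (H_out = 6.931) on hF = 6.395 gives T ≈ 339.5 K, at which ψ = 0.19.

T = 339.5 K, V/F = 0.19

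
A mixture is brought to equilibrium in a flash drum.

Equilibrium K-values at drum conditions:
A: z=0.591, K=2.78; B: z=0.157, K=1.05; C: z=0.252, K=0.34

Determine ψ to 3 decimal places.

Rachford–Rice: g(ψ) = Σ zᵢ(Kᵢ−1)/(1+ψ(Kᵢ−1)) = 0.
Check two-phase: ΣzᵢKᵢ = 1.894 > 1 and Σzᵢ/Kᵢ = 1.103 > 1, so g(0) = 0.894 > 0 and g(1) = -0.103 < 0.
Newton–Raphson from ψ = 0.63:
  ψ = 0.630: g = 0.2188, g' = -0.738 → ψ = 0.926
  ψ = 0.926: g = -0.0234, g' = -0.994 → ψ = 0.903
  ψ = 0.903: g = -0.0006, g' = -0.948 → ψ = 0.902
Converged at ψ = 0.902.

ψ = 0.902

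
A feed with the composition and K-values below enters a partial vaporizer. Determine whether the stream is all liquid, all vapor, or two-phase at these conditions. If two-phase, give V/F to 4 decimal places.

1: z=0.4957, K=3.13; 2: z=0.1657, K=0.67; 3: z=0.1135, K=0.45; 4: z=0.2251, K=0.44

two-phase, V/F = 0.7651

ΣzᵢKᵢ = 1.8127; Σzᵢ/Kᵢ = 1.1695.
Both exceed 1, so a two-phase solution exists.
Rachford–Rice: g(ψ) = Σ zᵢ(Kᵢ−1)/(1+ψ(Kᵢ−1)) = 0.
Newton iteration, ψ⁰ = 0.46:
  ψ = 0.4600: g = 0.21548, g' = -0.7885 → ψ = 0.7333
  ψ = 0.7333: g = 0.02149, g' = -0.6737 → ψ = 0.7652
  ψ = 0.7652: g = -0.00003, g' = -0.6760 → ψ = 0.7651
Converged at ψ = 0.7651.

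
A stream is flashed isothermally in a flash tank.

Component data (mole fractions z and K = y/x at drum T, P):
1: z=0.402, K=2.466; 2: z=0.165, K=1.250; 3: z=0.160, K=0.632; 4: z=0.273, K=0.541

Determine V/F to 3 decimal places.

V/F = 0.864

Rachford–Rice: g(V/F) = Σ zᵢ(Kᵢ−1)/(1+V/F(Kᵢ−1)) = 0.
g(0) = ΣzᵢKᵢ − 1 = 0.446 and g(1) = 1 − Σzᵢ/Kᵢ = -0.053, so a root lies in (0, 1).
Newton–Raphson from V/F = 0.5:
  V/F = 0.500: g = 0.1419, g' = -0.425 → V/F = 0.834
  V/F = 0.834: g = 0.0114, g' = -0.378 → V/F = 0.864
Converged at V/F = 0.864.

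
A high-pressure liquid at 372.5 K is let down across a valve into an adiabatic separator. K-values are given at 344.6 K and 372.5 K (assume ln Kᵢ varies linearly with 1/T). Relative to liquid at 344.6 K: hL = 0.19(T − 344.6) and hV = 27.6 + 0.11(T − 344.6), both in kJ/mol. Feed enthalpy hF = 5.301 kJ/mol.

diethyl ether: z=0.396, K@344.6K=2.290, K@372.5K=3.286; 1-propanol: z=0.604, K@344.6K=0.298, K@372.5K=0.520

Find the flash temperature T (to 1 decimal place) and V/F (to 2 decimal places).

T = 348.8 K, V/F = 0.16

Adiabatic flash: solve Rachford–Rice at each trial T, then check hF = ψ·hV(T) + (1−ψ)·hL(T).
  T = 344.6 K: K = (2.290, 0.298), RR gives ψ = 0.096, H_out = 2.646 kJ/mol
  T = 372.5 K: K = (3.286, 0.520), RR gives ψ = 0.561, H_out = 19.527 kJ/mol
  T = 358.6 K: K = (2.764, 0.398), RR gives ψ = 0.316, H_out = 11.023 kJ/mol
  T = 351.6 K: K = (2.521, 0.346), RR gives ψ = 0.208, H_out = 6.951 kJ/mol
  T = 348.1 K: K = (2.404, 0.321), RR gives ψ = 0.153, H_out = 4.846 kJ/mol
  T = 349.9 K: K = (2.463, 0.334), RR gives ψ = 0.181, H_out = 5.938 kJ/mol
  T = 349.0 K: K = (2.434, 0.327), RR gives ψ = 0.167, H_out = 5.395 kJ/mol
Linear interpolation between T = 348.1 (H_out = 4.846) and T = 349.0 (H_out = 5.395) on hF = 5.301 gives T ≈ 348.8 K, at which ψ = 0.16.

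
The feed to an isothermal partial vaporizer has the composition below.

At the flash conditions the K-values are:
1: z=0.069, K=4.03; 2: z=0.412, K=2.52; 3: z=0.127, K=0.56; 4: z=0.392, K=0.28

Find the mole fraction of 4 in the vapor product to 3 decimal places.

y_4 = 0.158

Rachford–Rice: g(V/F) = Σ zᵢ(Kᵢ−1)/(1+V/F(Kᵢ−1)) = 0.
Feasibility: ΣzᵢKᵢ = 1.497, Σzᵢ/Kᵢ = 1.807 — both > 1, two phases present.
Newton–Raphson from V/F = 0.62:
  V/F = 0.620: g = -0.1916, g' = -1.038 → V/F = 0.435
  V/F = 0.435: g = -0.0133, g' = -0.931 → V/F = 0.421
Converged at V/F = 0.421.
Compositions from xᵢ = zᵢ/(1+V/F(Kᵢ−1)), yᵢ = Kᵢxᵢ:
  1: x = 0.030, y = 0.122
  2: x = 0.251, y = 0.633
  3: x = 0.156, y = 0.087
  4: x = 0.563, y = 0.158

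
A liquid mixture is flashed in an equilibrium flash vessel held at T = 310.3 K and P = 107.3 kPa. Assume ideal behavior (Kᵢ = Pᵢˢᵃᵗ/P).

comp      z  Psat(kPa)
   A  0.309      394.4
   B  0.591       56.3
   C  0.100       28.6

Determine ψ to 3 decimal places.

ψ = 0.340

Raoult's law: Kᵢ = Pᵢˢᵃᵗ/P = Pᵢˢᵃᵗ/107.3.
  K_A = 394.4/107.3 = 3.67568, K_B = 56.3/107.3 = 0.52470, K_C = 28.6/107.3 = 0.26654
Newton iteration, ψ⁰ = 0.38:
  ψ = 0.380: g = -0.0346, g' = -0.846 → ψ = 0.339
  ψ = 0.339: g = 0.0009, g' = -0.893 → ψ = 0.340
Converged at ψ = 0.340.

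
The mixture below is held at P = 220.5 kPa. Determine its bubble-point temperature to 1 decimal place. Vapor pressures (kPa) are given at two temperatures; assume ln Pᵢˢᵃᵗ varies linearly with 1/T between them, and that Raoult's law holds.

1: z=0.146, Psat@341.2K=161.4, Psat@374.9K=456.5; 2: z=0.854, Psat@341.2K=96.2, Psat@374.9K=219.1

Bubble-point temperature: ΣzᵢPᵢˢᵃᵗ(T) = P. Interpolate ln Pᵢˢᵃᵗ = aᵢ + bᵢ/T.
  T = 341.2 K: ΣzᵢPᵢˢᵃᵗ = 105.72 kPa
  T = 374.9 K: ΣzᵢPᵢˢᵃᵗ = 253.76 kPa
  T = 358.0 K: ΣzᵢPᵢˢᵃᵗ = 166.80 kPa
  T = 366.4 K: ΣzᵢPᵢˢᵃᵗ = 206.43 kPa
  T = 370.6 K: ΣzᵢPᵢˢᵃᵗ = 228.85 kPa
  T = 368.5 K: ΣzᵢPᵢˢᵃᵗ = 217.41 kPa
Interpolating between 368.5 K and 370.6 K gives T ≈ 369.1 K.

T = 369.1 K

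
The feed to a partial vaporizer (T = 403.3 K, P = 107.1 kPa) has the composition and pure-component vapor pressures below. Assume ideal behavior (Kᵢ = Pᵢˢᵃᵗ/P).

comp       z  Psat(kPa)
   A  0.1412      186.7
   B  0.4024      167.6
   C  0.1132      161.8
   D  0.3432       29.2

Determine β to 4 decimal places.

β = 0.3234

Raoult's law: Kᵢ = Pᵢˢᵃᵗ/P = Pᵢˢᵃᵗ/107.1.
  K_A = 186.7/107.1 = 1.743231, K_B = 167.6/107.1 = 1.564893, K_C = 161.8/107.1 = 1.510738, K_D = 29.2/107.1 = 0.272642
Rachford–Rice: g(β) = Σ zᵢ(Kᵢ−1)/(1+β(Kᵢ−1)) = 0.
Feasibility: ΣzᵢKᵢ = 1.1404, Σzᵢ/Kᵢ = 1.6719 — both > 1, two phases present.
Iterate (Newton) starting at β = 0.68:
  β = 0.6800: g = -0.21707, g' = -0.8286 → β = 0.4180
  β = 0.4180: g = -0.04708, g' = -0.5244 → β = 0.3282
  β = 0.3282: g = -0.00228, g' = -0.4768 → β = 0.3234
Converged at β = 0.3234.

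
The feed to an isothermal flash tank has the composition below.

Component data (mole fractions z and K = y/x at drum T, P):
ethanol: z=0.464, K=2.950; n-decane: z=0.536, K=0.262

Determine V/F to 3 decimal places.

V/F = 0.354

Material balance + equilibrium reduce to Σ zᵢ(Kᵢ−1)/(1+V/F(Kᵢ−1)) = 0.
g(0) = ΣzᵢKᵢ − 1 = 0.509 and g(1) = 1 − Σzᵢ/Kᵢ = -1.203, so a root lies in (0, 1).
Binary case is linear: z₁(K₁−1)(1+V/F(K₂−1)) + z₂(K₂−1)(1+V/F(K₁−1)) = 0
⇒ V/F = [z₁(K₁−1)+z₂(K₂−1)] / [−(K₁−1)(K₂−1)] = 0.5092/1.4391 = 0.354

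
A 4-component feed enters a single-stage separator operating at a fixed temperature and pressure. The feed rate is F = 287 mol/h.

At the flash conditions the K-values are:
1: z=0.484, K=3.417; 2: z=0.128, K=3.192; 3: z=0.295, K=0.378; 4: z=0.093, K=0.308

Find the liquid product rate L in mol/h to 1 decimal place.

L = 59.7 mol/h

Newton iteration, V/F⁰ = 0.53:
  V/F = 0.530: g = 0.2673, g' = -1.040 → V/F = 0.787
  V/F = 0.787: g = 0.0053, g' = -1.071 → V/F = 0.792
Converged at V/F = 0.792.
Then V = V/F·F = 0.7919·287 = 227.3 mol/h and L = F − V = 59.7 mol/h.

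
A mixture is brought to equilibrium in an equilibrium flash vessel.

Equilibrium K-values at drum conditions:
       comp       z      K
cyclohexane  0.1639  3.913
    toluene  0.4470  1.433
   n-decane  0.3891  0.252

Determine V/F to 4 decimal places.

Rachford–Rice: g(V/F) = Σ zᵢ(Kᵢ−1)/(1+V/F(Kᵢ−1)) = 0.
Feasibility: ΣzᵢKᵢ = 1.3799, Σzᵢ/Kᵢ = 1.8979 — both > 1, two phases present.
Iterate (Newton) starting at V/F = 0.56:
  V/F = 0.5600: g = -0.16361, g' = -0.8998 → V/F = 0.3782
  V/F = 0.3782: g = -0.01236, g' = -0.8001 → V/F = 0.3627
Converged at V/F = 0.3627.

V/F = 0.3627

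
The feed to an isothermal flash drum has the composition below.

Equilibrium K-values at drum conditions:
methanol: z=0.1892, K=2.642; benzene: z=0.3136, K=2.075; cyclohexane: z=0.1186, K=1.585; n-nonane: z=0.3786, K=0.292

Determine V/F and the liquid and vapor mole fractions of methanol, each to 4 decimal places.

V/F = 0.5359, x_methanol = 0.1006, y_methanol = 0.2659

Iterate (Newton) starting at V/F = 0.5:
  V/F = 0.5000: g = 0.02861, g' = -0.7862 → V/F = 0.5364
  V/F = 0.5364: g = -0.00036, g' = -0.8068 → V/F = 0.5359
Converged at V/F = 0.5359.
Compositions from xᵢ = zᵢ/(1+V/F(Kᵢ−1)), yᵢ = Kᵢxᵢ:
  methanol: x = 0.1006, y = 0.2659
  benzene: x = 0.1990, y = 0.4129
  cyclohexane: x = 0.0903, y = 0.1431
  n-nonane: x = 0.6101, y = 0.1782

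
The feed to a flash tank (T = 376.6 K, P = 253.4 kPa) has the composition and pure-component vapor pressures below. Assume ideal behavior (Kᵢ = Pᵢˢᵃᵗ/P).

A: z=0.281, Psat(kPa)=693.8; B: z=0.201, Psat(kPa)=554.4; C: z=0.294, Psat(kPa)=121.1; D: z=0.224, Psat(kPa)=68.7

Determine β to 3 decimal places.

Raoult's law: Kᵢ = Pᵢˢᵃᵗ/P = Pᵢˢᵃᵗ/253.4.
  K_A = 693.8/253.4 = 2.73796, K_B = 554.4/253.4 = 2.18785, K_C = 121.1/253.4 = 0.47790, K_D = 68.7/253.4 = 0.27111
Let β = V/F and solve Σ zᵢ(Kᵢ−1)/(1+β(Kᵢ−1)) = 0.
Feasibility: ΣzᵢKᵢ = 1.410, Σzᵢ/Kᵢ = 1.636 — both > 1, two phases present.
Newton iteration, β⁰ = 0.5:
  β = 0.500: g = -0.0535, g' = -0.796 → β = 0.433
  β = 0.433: g = -0.0004, g' = -0.788 → β = 0.432
Converged at β = 0.432.

β = 0.432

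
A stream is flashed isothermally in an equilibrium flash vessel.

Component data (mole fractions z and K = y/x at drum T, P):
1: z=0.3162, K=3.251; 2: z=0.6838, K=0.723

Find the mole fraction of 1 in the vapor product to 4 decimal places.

Material balance + equilibrium reduce to Σ zᵢ(Kᵢ−1)/(1+β(Kᵢ−1)) = 0.
Check two-phase: ΣzᵢKᵢ = 1.5224 > 1 and Σzᵢ/Kᵢ = 1.0430 > 1, so g(0) = 0.5224 > 0 and g(1) = -0.0430 < 0.
Iterate (Newton) starting at β = 0.51:
  β = 0.5100: g = 0.11079, g' = -0.4184 → β = 0.7748
  β = 0.7748: g = 0.01821, g' = -0.2978 → β = 0.8359
  β = 0.8359: g = 0.00051, g' = -0.2818 → β = 0.8377
Converged at β = 0.8377.
Compositions from xᵢ = zᵢ/(1+β(Kᵢ−1)), yᵢ = Kᵢxᵢ:
  1: x = 0.1096, y = 0.3562
  2: x = 0.8904, y = 0.6438

y_1 = 0.3562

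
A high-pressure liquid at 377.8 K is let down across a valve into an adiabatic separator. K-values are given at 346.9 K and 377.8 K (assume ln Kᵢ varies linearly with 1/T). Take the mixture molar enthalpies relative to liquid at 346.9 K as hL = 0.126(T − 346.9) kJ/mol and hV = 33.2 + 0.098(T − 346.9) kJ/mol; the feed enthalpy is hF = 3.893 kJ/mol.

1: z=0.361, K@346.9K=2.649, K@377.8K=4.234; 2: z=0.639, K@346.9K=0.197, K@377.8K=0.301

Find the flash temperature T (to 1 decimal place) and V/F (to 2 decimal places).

Adiabatic flash: solve Rachford–Rice at each trial T, then check hF = ψ·hV(T) + (1−ψ)·hL(T).
  T = 346.9 K: K = (2.649, 0.197), RR gives ψ = 0.062, H_out = 2.060 kJ/mol
  T = 377.8 K: K = (4.234, 0.301), RR gives ψ = 0.319, H_out = 14.204 kJ/mol
  T = 362.4 K: K = (3.385, 0.246), RR gives ψ = 0.211, H_out = 8.860 kJ/mol
  T = 354.6 K: K = (3.000, 0.220), RR gives ψ = 0.144, H_out = 5.708 kJ/mol
  T = 350.8 K: K = (2.823, 0.209), RR gives ψ = 0.106, H_out = 3.991 kJ/mol
  T = 348.9 K: K = (2.738, 0.203), RR gives ψ = 0.085, H_out = 3.074 kJ/mol
Linear interpolation between T = 348.9 (H_out = 3.074) and T = 350.8 (H_out = 3.991) on hF = 3.893 gives T ≈ 350.6 K, at which ψ = 0.10.

T = 350.6 K, V/F = 0.10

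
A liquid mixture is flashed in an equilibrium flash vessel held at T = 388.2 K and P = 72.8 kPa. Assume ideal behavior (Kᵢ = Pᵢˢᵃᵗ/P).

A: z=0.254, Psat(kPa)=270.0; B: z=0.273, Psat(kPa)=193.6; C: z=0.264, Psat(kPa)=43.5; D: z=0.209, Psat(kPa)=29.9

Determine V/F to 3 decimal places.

Raoult's law: Kᵢ = Pᵢˢᵃᵗ/P = Pᵢˢᵃᵗ/72.8.
  K_A = 270.0/72.8 = 3.70879, K_B = 193.6/72.8 = 2.65934, K_C = 43.5/72.8 = 0.59753, K_D = 29.9/72.8 = 0.41071
Rachford–Rice: g(V/F) = Σ zᵢ(Kᵢ−1)/(1+V/F(Kᵢ−1)) = 0.
Feasibility: ΣzᵢKᵢ = 1.912, Σzᵢ/Kᵢ = 1.122 — both > 1, two phases present.
Iterate (Newton) starting at V/F = 0.52:
  V/F = 0.520: g = 0.2169, g' = -0.757 → V/F = 0.806
  V/F = 0.806: g = 0.0178, g' = -0.679 → V/F = 0.833
Converged at V/F = 0.833.

V/F = 0.833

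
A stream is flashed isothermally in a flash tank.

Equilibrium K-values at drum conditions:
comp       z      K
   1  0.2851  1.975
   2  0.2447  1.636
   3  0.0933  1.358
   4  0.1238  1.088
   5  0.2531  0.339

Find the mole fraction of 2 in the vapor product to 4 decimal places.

Rachford–Rice: g(V/F) = Σ zᵢ(Kᵢ−1)/(1+V/F(Kᵢ−1)) = 0.
Check two-phase: ΣzᵢKᵢ = 1.3106 > 1 and Σzᵢ/Kᵢ = 1.2230 > 1, so g(0) = 0.3106 > 0 and g(1) = -0.2230 < 0.
Iterate (Newton) starting at V/F = 0.5:
  V/F = 0.5000: g = 0.09383, g' = -0.4357 → V/F = 0.7154
  V/F = 0.7154: g = -0.00981, g' = -0.5472 → V/F = 0.6974
  V/F = 0.6974: g = -0.00013, g' = -0.5327 → V/F = 0.6972
Converged at V/F = 0.6972.
Compositions from xᵢ = zᵢ/(1+V/F(Kᵢ−1)), yᵢ = Kᵢxᵢ:
  1: x = 0.1697, y = 0.3352
  2: x = 0.1695, y = 0.2773
  3: x = 0.0747, y = 0.1014
  4: x = 0.1166, y = 0.1269
  5: x = 0.4694, y = 0.1591

y_2 = 0.2773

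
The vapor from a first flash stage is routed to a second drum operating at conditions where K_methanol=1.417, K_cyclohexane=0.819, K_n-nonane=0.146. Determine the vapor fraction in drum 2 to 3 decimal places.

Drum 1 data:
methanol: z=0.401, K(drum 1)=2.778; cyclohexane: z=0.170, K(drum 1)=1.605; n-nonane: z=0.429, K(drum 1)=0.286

Drum 1:
Newton–Raphson from ψ₁ = 0.5:
  ψ₁ = 0.500: g = -0.0200, g' = -0.921 → ψ₁ = 0.478
Converged at ψ₁ = 0.478.
Drum-1 compositions:
  methanol: x = 0.217, y = 0.602
  cyclohexane: x = 0.132, y = 0.212
  n-nonane: x = 0.651, y = 0.186
Drum-2 feed = drum-1 vapor: z₂ = (0.6021, 0.2116, 0.1863).
Drum 2:
Rachford–Rice: g(ψ₂) = Σ zᵢ(Kᵢ−1)/(1+ψ₂(Kᵢ−1)) = 0.
Check two-phase: ΣzᵢKᵢ = 1.054 > 1 and Σzᵢ/Kᵢ = 1.959 > 1, so g(0) = 0.054 > 0 and g(1) = -0.959 < 0.
Iterate (Newton) starting at ψ₂ = 0.62:
  ψ₂ = 0.620: g = -0.1818, g' = -0.689 → ψ₂ = 0.356
  ψ₂ = 0.356: g = -0.0509, g' = -0.368 → ψ₂ = 0.218
  ψ₂ = 0.218: g = -0.0051, g' = -0.300 → ψ₂ = 0.201
  ψ₂ = 0.201: g = -0.0001, g' = -0.294 → ψ₂ = 0.200
Converged at ψ₂ = 0.200.
  methanol: x = 0.556, y = 0.787
  cyclohexane: x = 0.220, y = 0.180
  n-nonane: x = 0.225, y = 0.033

V/F (drum 2) = 0.200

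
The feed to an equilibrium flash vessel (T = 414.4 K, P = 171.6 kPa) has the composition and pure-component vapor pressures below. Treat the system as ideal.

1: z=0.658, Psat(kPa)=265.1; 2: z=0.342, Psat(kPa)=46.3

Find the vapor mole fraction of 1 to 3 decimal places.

Raoult's law: Kᵢ = Pᵢˢᵃᵗ/P = Pᵢˢᵃᵗ/171.6.
  K_1 = 265.1/171.6 = 1.54487, K_2 = 46.3/171.6 = 0.26981
Material balance + equilibrium reduce to Σ zᵢ(Kᵢ−1)/(1+V/F(Kᵢ−1)) = 0.
g(0) = ΣzᵢKᵢ − 1 = 0.109 and g(1) = 1 − Σzᵢ/Kᵢ = -0.693, so a root lies in (0, 1).
Newton–Raphson from V/F = 0.62:
  V/F = 0.620: g = -0.1883, g' = -0.718 → V/F = 0.358
  V/F = 0.358: g = -0.0380, g' = -0.471 → V/F = 0.277
  V/F = 0.277: g = -0.0016, g' = -0.434 → V/F = 0.273
Converged at V/F = 0.273.
Compositions from xᵢ = zᵢ/(1+V/F(Kᵢ−1)), yᵢ = Kᵢxᵢ:
  1: x = 0.573, y = 0.885
  2: x = 0.427, y = 0.115

y_1 = 0.885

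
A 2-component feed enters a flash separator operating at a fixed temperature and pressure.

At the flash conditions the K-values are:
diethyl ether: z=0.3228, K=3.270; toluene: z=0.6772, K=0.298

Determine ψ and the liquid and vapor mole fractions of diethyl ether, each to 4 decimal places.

ψ = 0.1615, x_diethyl ether = 0.2362, y_diethyl ether = 0.7724

Rachford–Rice: g(ψ) = Σ zᵢ(Kᵢ−1)/(1+ψ(Kᵢ−1)) = 0.
Check two-phase: ΣzᵢKᵢ = 1.2574 > 1 and Σzᵢ/Kᵢ = 2.3712 > 1, so g(0) = 0.2574 > 0 and g(1) = -1.3712 < 0.
Newton iteration, ψ⁰ = 0.5:
  ψ = 0.5000: g = -0.38929, g' = -1.1572 → ψ = 0.1636
  ψ = 0.1636: g = -0.00276, g' = -1.3104 → ψ = 0.1615
Converged at ψ = 0.1615.
Compositions from xᵢ = zᵢ/(1+ψ(Kᵢ−1)), yᵢ = Kᵢxᵢ:
  diethyl ether: x = 0.2362, y = 0.7724
  toluene: x = 0.7638, y = 0.2276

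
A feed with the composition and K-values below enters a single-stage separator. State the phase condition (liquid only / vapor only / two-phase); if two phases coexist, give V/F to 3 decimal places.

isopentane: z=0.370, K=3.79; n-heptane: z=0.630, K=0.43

two-phase, V/F = 0.423

ΣzᵢKᵢ = 1.673; Σzᵢ/Kᵢ = 1.563.
Both exceed 1, so a two-phase solution exists.
Rachford–Rice: g(ψ) = Σ zᵢ(Kᵢ−1)/(1+ψ(Kᵢ−1)) = 0.
Binary case is linear: z₁(K₁−1)(1+ψ(K₂−1)) + z₂(K₂−1)(1+ψ(K₁−1)) = 0
⇒ ψ = [z₁(K₁−1)+z₂(K₂−1)] / [−(K₁−1)(K₂−1)] = 0.6732/1.5903 = 0.423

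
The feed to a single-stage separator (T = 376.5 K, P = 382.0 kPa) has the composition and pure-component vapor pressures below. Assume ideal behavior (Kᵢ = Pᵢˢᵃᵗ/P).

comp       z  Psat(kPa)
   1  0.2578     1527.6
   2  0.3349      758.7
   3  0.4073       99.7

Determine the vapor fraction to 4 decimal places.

ψ = 0.5489

Raoult's law: Kᵢ = Pᵢˢᵃᵗ/P = Pᵢˢᵃᵗ/382.0.
  K_1 = 1527.6/382.0 = 3.998953, K_2 = 758.7/382.0 = 1.986126, K_3 = 99.7/382.0 = 0.260995
Let ψ = V/F and solve Σ zᵢ(Kᵢ−1)/(1+ψ(Kᵢ−1)) = 0.
Feasibility: ΣzᵢKᵢ = 1.8024, Σzᵢ/Kᵢ = 1.7937 — both > 1, two phases present.
Newton–Raphson from ψ = 0.47:
  ψ = 0.4700: g = 0.08535, g' = -1.0736 → ψ = 0.5495
  ψ = 0.5495: g = -0.00063, g' = -1.0983 → ψ = 0.5489
Converged at ψ = 0.5489.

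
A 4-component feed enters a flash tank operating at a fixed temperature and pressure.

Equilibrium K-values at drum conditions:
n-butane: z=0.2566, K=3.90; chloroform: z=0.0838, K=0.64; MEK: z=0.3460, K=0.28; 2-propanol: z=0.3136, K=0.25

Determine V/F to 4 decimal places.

V/F = 0.1135

Rachford–Rice: g(V/F) = Σ zᵢ(Kᵢ−1)/(1+V/F(Kᵢ−1)) = 0.
Feasibility: ΣzᵢKᵢ = 1.2297, Σzᵢ/Kᵢ = 2.6868 — both > 1, two phases present.
Newton–Raphson from V/F = 0.36:
  V/F = 0.3600: g = -0.32908, g' = -1.1887 → V/F = 0.0832
  V/F = 0.0832: g = 0.05261, g' = -1.8159 → V/F = 0.1121
  V/F = 0.1121: g = 0.00230, g' = -1.6632 → V/F = 0.1135
Converged at V/F = 0.1135.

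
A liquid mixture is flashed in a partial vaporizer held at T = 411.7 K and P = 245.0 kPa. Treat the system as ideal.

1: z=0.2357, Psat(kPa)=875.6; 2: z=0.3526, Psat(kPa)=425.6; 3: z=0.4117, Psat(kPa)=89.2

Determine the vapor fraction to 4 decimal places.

ψ = 0.5939

Raoult's law: Kᵢ = Pᵢˢᵃᵗ/P = Pᵢˢᵃᵗ/245.0.
  K_1 = 875.6/245.0 = 3.573878, K_2 = 425.6/245.0 = 1.737143, K_3 = 89.2/245.0 = 0.364082
Newton–Raphson from ψ = 0.45:
  ψ = 0.4500: g = 0.10950, g' = -0.7700 → ψ = 0.5922
  ψ = 0.5922: g = 0.00129, g' = -0.7663 → ψ = 0.5939
Converged at ψ = 0.5939.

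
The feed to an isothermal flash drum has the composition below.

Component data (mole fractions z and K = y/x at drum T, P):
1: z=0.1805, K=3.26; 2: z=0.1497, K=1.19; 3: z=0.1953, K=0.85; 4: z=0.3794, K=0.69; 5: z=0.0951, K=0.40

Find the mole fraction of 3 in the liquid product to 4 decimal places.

x_3 = 0.2078

Rachford–Rice: g(ψ) = Σ zᵢ(Kᵢ−1)/(1+ψ(Kᵢ−1)) = 0.
Check two-phase: ΣzᵢKᵢ = 1.2324 > 1 and Σzᵢ/Kᵢ = 1.1985 > 1, so g(0) = 0.2324 > 0 and g(1) = -0.1985 < 0.
Newton iteration, ψ⁰ = 0.45:
  ψ = 0.4500: g = -0.01781, g' = -0.3497 → ψ = 0.3991
  ψ = 0.3991: g = 0.00052, g' = -0.3712 → ψ = 0.4005
Converged at ψ = 0.4005.
Compositions from xᵢ = zᵢ/(1+ψ(Kᵢ−1)), yᵢ = Kᵢxᵢ:
  1: x = 0.0947, y = 0.3089
  2: x = 0.1391, y = 0.1655
  3: x = 0.2078, y = 0.1766
  4: x = 0.4332, y = 0.2989
  5: x = 0.1252, y = 0.0501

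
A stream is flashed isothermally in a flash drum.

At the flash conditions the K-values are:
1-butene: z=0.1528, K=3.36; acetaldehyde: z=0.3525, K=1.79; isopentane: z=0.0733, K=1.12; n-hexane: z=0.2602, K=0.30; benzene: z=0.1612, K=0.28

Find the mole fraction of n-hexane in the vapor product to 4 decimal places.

Rachford–Rice: g(V/F) = Σ zᵢ(Kᵢ−1)/(1+V/F(Kᵢ−1)) = 0.
g(0) = ΣzᵢKᵢ − 1 = 0.3497 and g(1) = 1 − Σzᵢ/Kᵢ = -0.7509, so a root lies in (0, 1).
Newton–Raphson from V/F = 0.46:
  V/F = 0.4600: g = -0.05669, g' = -0.7791 → V/F = 0.3872
  V/F = 0.3872: g = -0.00074, g' = -0.7629 → V/F = 0.3863
Converged at V/F = 0.3863.
Compositions from xᵢ = zᵢ/(1+V/F(Kᵢ−1)), yᵢ = Kᵢxᵢ:
  1-butene: x = 0.0799, y = 0.2686
  acetaldehyde: x = 0.2701, y = 0.4835
  isopentane: x = 0.0701, y = 0.0785
  n-hexane: x = 0.3566, y = 0.1070
  benzene: x = 0.2233, y = 0.0625

y_n-hexane = 0.1070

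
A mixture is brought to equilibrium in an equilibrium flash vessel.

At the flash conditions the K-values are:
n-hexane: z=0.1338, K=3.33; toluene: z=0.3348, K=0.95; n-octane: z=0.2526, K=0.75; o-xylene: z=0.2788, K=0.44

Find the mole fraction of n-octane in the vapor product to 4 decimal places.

y_n-octane = 0.1948

Rachford–Rice: g(ψ) = Σ zᵢ(Kᵢ−1)/(1+ψ(Kᵢ−1)) = 0.
Feasibility: ΣzᵢKᵢ = 1.0757, Σzᵢ/Kᵢ = 1.3630 — both > 1, two phases present.
Newton iteration, ψ⁰ = 0.5:
  ψ = 0.5000: g = -0.16219, g' = -0.3451 → ψ = 0.0301
  ψ = 0.0301: g = 0.05215, g' = -0.7417 → ψ = 0.1004
  ψ = 0.1004: g = 0.00564, g' = -0.5927 → ψ = 0.1099
  ψ = 0.1099: g = 0.00007, g' = -0.5772 → ψ = 0.1100
Converged at ψ = 0.1100.
Compositions from xᵢ = zᵢ/(1+ψ(Kᵢ−1)), yᵢ = Kᵢxᵢ:
  n-hexane: x = 0.1065, y = 0.3546
  toluene: x = 0.3367, y = 0.3198
  n-octane: x = 0.2597, y = 0.1948
  o-xylene: x = 0.2971, y = 0.1307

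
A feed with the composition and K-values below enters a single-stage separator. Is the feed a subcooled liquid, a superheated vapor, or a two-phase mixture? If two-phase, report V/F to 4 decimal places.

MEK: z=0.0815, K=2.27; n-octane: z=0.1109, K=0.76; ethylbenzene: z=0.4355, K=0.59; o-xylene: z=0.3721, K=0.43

subcooled liquid

ΣzᵢKᵢ = 0.6862; Σzᵢ/Kᵢ = 1.7853.
Since ΣzᵢKᵢ < 1 the mixture is below its bubble point — single liquid phase.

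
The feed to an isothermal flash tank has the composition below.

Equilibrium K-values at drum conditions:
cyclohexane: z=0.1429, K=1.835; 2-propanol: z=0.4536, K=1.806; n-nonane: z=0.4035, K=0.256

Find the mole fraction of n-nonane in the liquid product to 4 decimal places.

Newton iteration, V/F⁰ = 0.5:
  V/F = 0.5000: g = -0.13327, g' = -0.7656 → V/F = 0.3259
  V/F = 0.3259: g = -0.01297, g' = -0.6356 → V/F = 0.3055
  V/F = 0.3055: g = -0.00009, g' = -0.6271 → V/F = 0.3054
Converged at V/F = 0.3054.
Compositions from xᵢ = zᵢ/(1+V/F(Kᵢ−1)), yᵢ = Kᵢxᵢ:
  cyclohexane: x = 0.1139, y = 0.2089
  2-propanol: x = 0.3640, y = 0.6574
  n-nonane: x = 0.5221, y = 0.1337

x_n-nonane = 0.5221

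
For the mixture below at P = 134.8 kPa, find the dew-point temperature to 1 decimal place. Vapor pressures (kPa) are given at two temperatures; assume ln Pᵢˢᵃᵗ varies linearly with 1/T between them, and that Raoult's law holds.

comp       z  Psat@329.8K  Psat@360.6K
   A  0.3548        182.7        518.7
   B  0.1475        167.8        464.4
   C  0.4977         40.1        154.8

T = 346.3 K

Dew-point temperature: Σzᵢ·P/Pᵢˢᵃᵗ(T) = 1. Interpolate ln Pᵢˢᵃᵗ = aᵢ + bᵢ/T.
  T = 329.8 K: ΣzᵢP/Pᵢˢᵃᵗ = 2.0533
  T = 360.6 K: ΣzᵢP/Pᵢˢᵃᵗ = 0.5684
  T = 345.2 K: ΣzᵢP/Pᵢˢᵃᵗ = 1.0477
  T = 352.9 K: ΣzᵢP/Pᵢˢᵃᵗ = 0.7662
  T = 349.0 K: ΣzᵢP/Pᵢˢᵃᵗ = 0.8961
  T = 347.1 K: ΣzᵢP/Pᵢˢᵃᵗ = 0.9685
Interpolating between 345.2 K and 347.1 K gives T ≈ 346.3 K.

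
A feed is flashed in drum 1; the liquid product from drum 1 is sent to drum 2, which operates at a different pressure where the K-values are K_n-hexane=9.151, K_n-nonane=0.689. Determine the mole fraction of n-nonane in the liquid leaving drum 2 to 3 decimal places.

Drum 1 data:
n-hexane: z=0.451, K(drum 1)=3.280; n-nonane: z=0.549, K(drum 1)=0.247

x_n-nonane (drum 2) = 0.963

Drum 1:
Binary case is linear: z₁(K₁−1)(1+ψ₁(K₂−1)) + z₂(K₂−1)(1+ψ₁(K₁−1)) = 0
⇒ ψ₁ = [z₁(K₁−1)+z₂(K₂−1)] / [−(K₁−1)(K₂−1)] = 0.6149/1.7168 = 0.358
Drum-1 compositions:
  n-hexane: x = 0.248, y = 0.814
  n-nonane: x = 0.752, y = 0.186
Drum-2 feed = drum-1 liquid: z₂ = (0.2483, 0.7517).
Drum 2:
Material balance + equilibrium reduce to Σ zᵢ(Kᵢ−1)/(1+ψ₂(Kᵢ−1)) = 0.
g(0) = ΣzᵢKᵢ − 1 = 1.790 and g(1) = 1 − Σzᵢ/Kᵢ = -0.118, so a root lies in (0, 1).
Binary case is linear: z₁(K₁−1)(1+ψ₂(K₂−1)) + z₂(K₂−1)(1+ψ₂(K₁−1)) = 0
⇒ ψ₂ = [z₁(K₁−1)+z₂(K₂−1)] / [−(K₁−1)(K₂−1)] = 1.7899/2.5350 = 0.706
  n-hexane: x = 0.037, y = 0.336
  n-nonane: x = 0.963, y = 0.664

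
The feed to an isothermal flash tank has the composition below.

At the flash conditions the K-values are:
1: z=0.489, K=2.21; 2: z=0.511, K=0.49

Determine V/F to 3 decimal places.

V/F = 0.537

Binary case is linear: z₁(K₁−1)(1+V/F(K₂−1)) + z₂(K₂−1)(1+V/F(K₁−1)) = 0
⇒ V/F = [z₁(K₁−1)+z₂(K₂−1)] / [−(K₁−1)(K₂−1)] = 0.3311/0.6171 = 0.537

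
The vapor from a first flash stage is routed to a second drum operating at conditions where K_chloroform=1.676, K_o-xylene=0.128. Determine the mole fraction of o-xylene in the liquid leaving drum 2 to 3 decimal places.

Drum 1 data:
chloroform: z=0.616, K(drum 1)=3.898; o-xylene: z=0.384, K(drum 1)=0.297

Drum 1:
Material balance + equilibrium reduce to Σ zᵢ(Kᵢ−1)/(1+ψ₁(Kᵢ−1)) = 0.
Feasibility: ΣzᵢKᵢ = 2.515, Σzᵢ/Kᵢ = 1.451 — both > 1, two phases present.
Binary case is linear: z₁(K₁−1)(1+ψ₁(K₂−1)) + z₂(K₂−1)(1+ψ₁(K₁−1)) = 0
⇒ ψ₁ = [z₁(K₁−1)+z₂(K₂−1)] / [−(K₁−1)(K₂−1)] = 1.5152/2.0373 = 0.744
Drum-1 compositions:
  chloroform: x = 0.195, y = 0.761
  o-xylene: x = 0.805, y = 0.239
Drum-2 feed = drum-1 vapor: z₂ = (0.7610, 0.2390).
Drum 2:
Binary case is linear: z₁(K₁−1)(1+ψ₂(K₂−1)) + z₂(K₂−1)(1+ψ₂(K₁−1)) = 0
⇒ ψ₂ = [z₁(K₁−1)+z₂(K₂−1)] / [−(K₁−1)(K₂−1)] = 0.3060/0.5895 = 0.519
  chloroform: x = 0.563, y = 0.944
  o-xylene: x = 0.437, y = 0.056

x_o-xylene (drum 2) = 0.437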